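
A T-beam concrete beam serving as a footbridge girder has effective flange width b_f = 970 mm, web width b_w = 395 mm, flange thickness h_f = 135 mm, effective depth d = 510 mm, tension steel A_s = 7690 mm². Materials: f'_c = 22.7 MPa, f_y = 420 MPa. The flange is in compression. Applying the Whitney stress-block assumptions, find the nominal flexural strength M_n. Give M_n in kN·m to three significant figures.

M_n ≈ 1350 kN·m

Tension: T = A_s f_y = 7690 × 420 = 3229800 N.
Try a within the flange: a = T/(0.85 f'_c b_f) = 3229800/(0.85 × 22.7 × 970) = 172.57 mm.
a = 172.57 > h_f = 135 mm: the block extends into the web. Split into flange-overhang and web parts.
C_f = 0.85 f'_c (b_f − b_w) h_f = 0.85 × 22.7 × (970 − 395) × 135 = 1497774 N.
Remaining web compression depth: a_w = (T − C_f)/(0.85 f'_c b_w) = (3229800 − 1497774)/(0.85 × 22.7 × 395) = 227.25 mm.
M_n = C_f(d − h_f/2) + (T − C_f)(d − a_w/2) = 1497774 × (510 − 67.5) + 1732026 × (510 − 113.625) = 662.76 + 686.53 = 1349.29 × 10⁶ N·mm.
M_n = 1349.29 kN·m.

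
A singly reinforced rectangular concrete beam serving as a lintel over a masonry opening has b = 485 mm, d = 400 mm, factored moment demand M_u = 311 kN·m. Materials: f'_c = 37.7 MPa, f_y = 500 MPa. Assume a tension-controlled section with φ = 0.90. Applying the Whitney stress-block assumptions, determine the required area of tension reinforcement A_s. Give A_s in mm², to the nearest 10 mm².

M_n = M_u/φ = 311/0.90 = 345.556 kN·m.
With M_n = 0.85 f'_c a b (d − a/2), solve the quadratic for a:
a = d − √(d² − 2M_n/(0.85 f'_c b)) = 400 − √(400² − 2 × 345.556×10⁶/(0.85 × 37.7 × 485)) = 60.10 mm.
A_s = 0.85 f'_c a b / f_y = 0.85 × 37.7 × 60.10 × 485 / 500 = 1868.1 mm².

A_s ≈ 1870 mm²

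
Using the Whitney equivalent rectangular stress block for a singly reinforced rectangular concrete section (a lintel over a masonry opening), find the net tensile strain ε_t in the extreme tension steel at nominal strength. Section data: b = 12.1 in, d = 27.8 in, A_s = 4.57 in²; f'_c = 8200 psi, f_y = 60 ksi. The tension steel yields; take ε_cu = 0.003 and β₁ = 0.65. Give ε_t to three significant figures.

a = A_s f_y/(0.85 f'_c b) = 3.251 in.
β₁ = 0.65, so c = a/β₁ = 3.251/0.65 = 5.002 in.
From the linear strain diagram with ε_cu = 0.003: ε_t = 0.003 (d − c)/c = 0.003 × (27.8 − 5.002)/5.002 = 0.0137.
Since ε_t ≥ 0.005, the section is tension-controlled.

ε_t ≈ 0.0137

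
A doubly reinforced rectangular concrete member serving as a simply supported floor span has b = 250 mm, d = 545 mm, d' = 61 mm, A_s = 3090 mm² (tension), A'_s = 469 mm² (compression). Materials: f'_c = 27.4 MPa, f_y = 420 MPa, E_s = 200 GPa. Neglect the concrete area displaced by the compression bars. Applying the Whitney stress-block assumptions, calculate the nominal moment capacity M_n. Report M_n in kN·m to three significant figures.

M_n ≈ 591 kN·m

Assume both tension and compression steel yield.
Net tension couple steel: A_s − A'_s = 2621 mm².
a = (A_s − A'_s) f_y / (0.85 f'_c b) = 1100820/(0.85 × 27.4 × 250) = 189.06 mm.
c = a/β₁ = 189.06/0.85 = 222.42 mm; ε'_s = 0.003(c − d')/c = 0.0022 ≥ f_y/E_s = 0.0021, so compression steel does yield.
M_n = (A_s − A'_s) f_y (d − a/2) + A'_s f_y (d − d') = [1100820 × (545 − 94.53) + 196980 × (545 − 61)] × 10⁻⁶ = 495.89 + 95.34 = 591.23 kN·m.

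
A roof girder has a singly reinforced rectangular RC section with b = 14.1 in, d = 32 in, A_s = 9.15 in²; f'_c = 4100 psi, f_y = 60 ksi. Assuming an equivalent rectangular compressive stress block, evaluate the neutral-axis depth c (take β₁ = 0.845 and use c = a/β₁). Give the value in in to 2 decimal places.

c ≈ 13.22 in

T = A_s f_y = 9.15 × 60 = 549 kips.
a = T/(0.85 f'_c b) = 549/(0.85 × 4.1 × 14.1) = 11.1725 in.
With β₁ = 0.845, c = a/β₁ = 11.1725/0.845 = 13.22 in.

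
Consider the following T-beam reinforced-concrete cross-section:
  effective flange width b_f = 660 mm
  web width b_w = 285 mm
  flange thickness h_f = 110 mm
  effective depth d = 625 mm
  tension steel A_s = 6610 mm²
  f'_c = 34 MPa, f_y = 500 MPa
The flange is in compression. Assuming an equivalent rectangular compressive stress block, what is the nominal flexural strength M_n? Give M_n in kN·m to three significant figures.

M_n ≈ 1730 kN·m

Tension: T = A_s f_y = 6610 × 500 = 3305000 N.
Try a within the flange: a = T/(0.85 f'_c b_f) = 3305000/(0.85 × 34 × 660) = 173.27 mm.
a = 173.27 > h_f = 110 mm: the block extends into the web. Split into flange-overhang and web parts.
C_f = 0.85 f'_c (b_f − b_w) h_f = 0.85 × 34 × (660 − 285) × 110 = 1192125 N.
Remaining web compression depth: a_w = (T − C_f)/(0.85 f'_c b_w) = (3305000 − 1192125)/(0.85 × 34 × 285) = 256.53 mm.
M_n = C_f(d − h_f/2) + (T − C_f)(d − a_w/2) = 1192125 × (625 − 55) + 2112875 × (625 − 128.265) = 679.51 + 1049.54 = 1729.05 × 10⁶ N·mm.
M_n = 1729.05 kN·m.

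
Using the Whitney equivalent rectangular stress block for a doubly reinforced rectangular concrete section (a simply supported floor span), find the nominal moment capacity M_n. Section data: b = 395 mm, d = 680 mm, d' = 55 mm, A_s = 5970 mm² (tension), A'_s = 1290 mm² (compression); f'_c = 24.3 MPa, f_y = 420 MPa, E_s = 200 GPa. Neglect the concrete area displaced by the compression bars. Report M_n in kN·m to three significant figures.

M_n ≈ 1440 kN·m

Assume both tension and compression steel yield.
Net tension couple steel: A_s − A'_s = 4680 mm².
a = (A_s − A'_s) f_y / (0.85 f'_c b) = 1965600/(0.85 × 24.3 × 395) = 240.92 mm.
c = a/β₁ = 240.92/0.85 = 283.44 mm; ε'_s = 0.003(c − d')/c = 0.0024 ≥ f_y/E_s = 0.0021, so compression steel does yield.
M_n = (A_s − A'_s) f_y (d − a/2) + A'_s f_y (d − d') = [1965600 × (680 − 120.46) + 541800 × (680 − 55)] × 10⁻⁶ = 1099.83 + 338.63 = 1438.46 kN·m.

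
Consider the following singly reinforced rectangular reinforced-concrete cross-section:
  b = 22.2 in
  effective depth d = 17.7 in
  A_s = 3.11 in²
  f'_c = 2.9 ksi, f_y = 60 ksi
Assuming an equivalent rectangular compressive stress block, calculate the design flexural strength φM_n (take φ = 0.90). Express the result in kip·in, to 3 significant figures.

φM_n ≈ 2690 kip·in

T = A_s f_y = 3.11 × 60 = 186.6 kips.
a = T/(0.85 f'_c b) = 186.6/(0.85 × 2.9 × 22.2) = 3.410 in.
M_n = T(d − a/2) = 186.6 × (17.7 − 1.705) = 2984.7 kip·in.
φM_n = 0.90 × 2984.7 = 2686.2 kip·in.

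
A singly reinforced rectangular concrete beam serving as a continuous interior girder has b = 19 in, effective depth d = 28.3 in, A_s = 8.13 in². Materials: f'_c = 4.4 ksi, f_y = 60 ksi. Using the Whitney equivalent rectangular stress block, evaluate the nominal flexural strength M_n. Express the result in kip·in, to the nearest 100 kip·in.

T = A_s f_y = 8.13 × 60 = 487.8 kips.
a = T/(0.85 f'_c b) = 487.8/(0.85 × 4.4 × 19) = 6.865 in.
M_n = T(d − a/2) = 487.8 × (28.3 − 3.4325) = 12130.4 kip·in.

M_n ≈ 12100 kip·in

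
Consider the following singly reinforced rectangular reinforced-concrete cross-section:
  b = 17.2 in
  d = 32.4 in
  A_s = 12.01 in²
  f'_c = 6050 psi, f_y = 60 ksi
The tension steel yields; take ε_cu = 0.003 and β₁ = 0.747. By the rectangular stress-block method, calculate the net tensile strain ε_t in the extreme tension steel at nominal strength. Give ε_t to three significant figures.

ε_t ≈ 0.00591

a = A_s f_y/(0.85 f'_c b) = 8.147 in.
β₁ = 0.747, so c = a/β₁ = 8.147/0.747 = 10.906 in.
From the linear strain diagram with ε_cu = 0.003: ε_t = 0.003 (d − c)/c = 0.003 × (32.4 − 10.906)/10.906 = 0.00591.
Since ε_t ≥ 0.005, the section is tension-controlled.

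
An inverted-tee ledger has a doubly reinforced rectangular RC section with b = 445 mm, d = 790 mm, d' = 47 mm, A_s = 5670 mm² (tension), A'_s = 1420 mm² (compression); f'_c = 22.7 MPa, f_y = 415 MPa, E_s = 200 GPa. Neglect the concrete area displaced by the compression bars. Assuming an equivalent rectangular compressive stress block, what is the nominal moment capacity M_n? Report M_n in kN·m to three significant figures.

Assume both tension and compression steel yield.
Net tension couple steel: A_s − A'_s = 4250 mm².
a = (A_s − A'_s) f_y / (0.85 f'_c b) = 1763750/(0.85 × 22.7 × 445) = 205.42 mm.
c = a/β₁ = 205.42/0.85 = 241.67 mm; ε'_s = 0.003(c − d')/c = 0.0024 ≥ f_y/E_s = 0.0021, so compression steel does yield.
M_n = (A_s − A'_s) f_y (d − a/2) + A'_s f_y (d − d') = [1763750 × (790 − 102.71) + 589300 × (790 − 47)] × 10⁻⁶ = 1212.21 + 437.85 = 1650.06 kN·m.

M_n ≈ 1650 kN·m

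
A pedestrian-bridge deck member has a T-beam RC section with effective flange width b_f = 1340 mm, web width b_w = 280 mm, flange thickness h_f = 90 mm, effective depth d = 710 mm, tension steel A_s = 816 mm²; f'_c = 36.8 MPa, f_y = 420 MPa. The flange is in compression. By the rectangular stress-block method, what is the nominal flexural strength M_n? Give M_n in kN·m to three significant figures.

M_n ≈ 242 kN·m

Tension: T = A_s f_y = 816 × 420 = 342720 N.
Try a within the flange: a = T/(0.85 f'_c b_f) = 342720/(0.85 × 36.8 × 1340) = 8.18 mm.
Since a = 8.18 ≤ h_f = 90 mm, the stress block lies entirely in the flange; analyse as a rectangular beam of width b_f.
M_n = T(d − a/2) = 342720 × (710 − 4.09) = 241.93 × 10⁶ N·mm.
M_n = 241.93 kN·m.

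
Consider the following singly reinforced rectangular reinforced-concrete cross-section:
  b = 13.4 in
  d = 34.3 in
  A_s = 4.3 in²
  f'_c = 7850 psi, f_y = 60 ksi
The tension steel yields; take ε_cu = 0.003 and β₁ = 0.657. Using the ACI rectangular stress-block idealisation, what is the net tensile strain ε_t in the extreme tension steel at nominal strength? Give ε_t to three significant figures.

a = A_s f_y/(0.85 f'_c b) = 2.886 in.
β₁ = 0.657, so c = a/β₁ = 2.886/0.657 = 4.393 in.
From the linear strain diagram with ε_cu = 0.003: ε_t = 0.003 (d − c)/c = 0.003 × (34.3 − 4.393)/4.393 = 0.0204.
Since ε_t ≥ 0.005, the section is tension-controlled.

ε_t ≈ 0.0204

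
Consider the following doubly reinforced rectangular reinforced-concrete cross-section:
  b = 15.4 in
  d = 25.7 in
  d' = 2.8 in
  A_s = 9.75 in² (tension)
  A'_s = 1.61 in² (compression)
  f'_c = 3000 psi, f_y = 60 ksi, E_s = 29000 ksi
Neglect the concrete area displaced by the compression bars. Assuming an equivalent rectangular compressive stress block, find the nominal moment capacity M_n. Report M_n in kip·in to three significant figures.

M_n ≈ 11700 kip·in

Assume both steels yield.
a = (A_s − A'_s) f_y/(0.85 f'_c b) = (9.75 − 1.61) × 60/(0.85 × 3 × 15.4) = 12.437 in.
c = a/β₁ = 12.437/0.85 = 14.632 in; ε'_s = 0.003(c − d')/c = 0.0024 ≥ ε_y = 0.0021, so the compression steel yields.
M_n = (A_s − A'_s) f_y (d − a/2) + A'_s f_y (d − d') = 488.4 × (25.7 − 6.2185) + 96.6 × (25.7 − 2.8) = 9514.8 + 2212.1 = 11726.9 kip·in.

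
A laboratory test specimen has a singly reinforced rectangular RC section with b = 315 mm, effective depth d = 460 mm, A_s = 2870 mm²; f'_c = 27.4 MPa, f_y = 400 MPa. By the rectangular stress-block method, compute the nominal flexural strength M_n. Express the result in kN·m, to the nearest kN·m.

M_n ≈ 438 kN·m

T = A_s f_y = 2870 × 400 = 1148000 N = 1148 kN.
From C = T: a = T/(0.85 f'_c b) = 1148000/(0.85 × 27.4 × 315) = 156.48 mm.
M_n = T(d − a/2) = 1148 kN × (460 − 78.24) mm = 438.26 kN·m.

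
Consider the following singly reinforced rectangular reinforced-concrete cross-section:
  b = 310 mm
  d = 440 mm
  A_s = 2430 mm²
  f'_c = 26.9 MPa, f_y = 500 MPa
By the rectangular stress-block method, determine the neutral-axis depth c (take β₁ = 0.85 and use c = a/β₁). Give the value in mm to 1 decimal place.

c ≈ 201.7 mm

T = A_s f_y = 2430 × 500 = 1215000 N = 1215 kN.
Setting C = 0.85 f'_c a b equal to T: a = 1215000/(0.85 × 26.9 × 310) = 171.413 mm.
With β₁ = 0.85, c = a/β₁ = 171.413/0.85 = 201.7 mm.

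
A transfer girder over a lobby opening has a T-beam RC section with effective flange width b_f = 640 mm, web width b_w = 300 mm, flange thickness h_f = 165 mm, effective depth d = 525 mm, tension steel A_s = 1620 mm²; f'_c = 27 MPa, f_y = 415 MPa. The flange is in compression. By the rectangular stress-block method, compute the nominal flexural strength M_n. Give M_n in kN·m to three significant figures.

M_n ≈ 338 kN·m

Tension: T = A_s f_y = 1620 × 415 = 672300 N.
Try a within the flange: a = T/(0.85 f'_c b_f) = 672300/(0.85 × 27 × 640) = 45.77 mm.
Since a = 45.77 ≤ h_f = 165 mm, the stress block lies entirely in the flange; analyse as a rectangular beam of width b_f.
M_n = T(d − a/2) = 672300 × (525 − 22.885) = 337.57 × 10⁶ N·mm.
M_n = 337.57 kN·m.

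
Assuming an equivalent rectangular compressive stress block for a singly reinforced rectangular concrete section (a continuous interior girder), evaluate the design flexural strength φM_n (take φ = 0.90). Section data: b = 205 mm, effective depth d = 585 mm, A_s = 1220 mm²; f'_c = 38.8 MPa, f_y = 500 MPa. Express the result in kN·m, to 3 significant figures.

φM_n ≈ 296 kN·m

T = A_s f_y = 1220 × 500 = 610000 N = 610 kN.
From C = T: a = T/(0.85 f'_c b) = 610000/(0.85 × 38.8 × 205) = 90.22 mm.
M_n = T(d − a/2) = 610 kN × (585 − 45.11) mm = 329.33 kN·m.
φM_n = 0.90 × 329.33 = 296.40 kN·m.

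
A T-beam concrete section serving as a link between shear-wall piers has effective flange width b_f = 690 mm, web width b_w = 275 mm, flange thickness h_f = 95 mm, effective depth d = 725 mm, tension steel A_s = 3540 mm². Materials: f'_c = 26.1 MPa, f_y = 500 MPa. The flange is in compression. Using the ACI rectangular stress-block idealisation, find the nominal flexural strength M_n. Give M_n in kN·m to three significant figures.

Tension: T = A_s f_y = 3540 × 500 = 1770000 N.
Try a within the flange: a = T/(0.85 f'_c b_f) = 1770000/(0.85 × 26.1 × 690) = 115.63 mm.
a = 115.63 > h_f = 95 mm: the block extends into the web. Split into flange-overhang and web parts.
C_f = 0.85 f'_c (b_f − b_w) h_f = 0.85 × 26.1 × (690 − 275) × 95 = 874644 N.
Remaining web compression depth: a_w = (T − C_f)/(0.85 f'_c b_w) = (1770000 − 874644)/(0.85 × 26.1 × 275) = 146.76 mm.
M_n = C_f(d − h_f/2) + (T − C_f)(d − a_w/2) = 874644 × (725 − 47.5) + 895356 × (725 − 73.38) = 592.57 + 583.43 = 1176.00 × 10⁶ N·mm.
M_n = 1176.00 kN·m.

M_n ≈ 1180 kN·m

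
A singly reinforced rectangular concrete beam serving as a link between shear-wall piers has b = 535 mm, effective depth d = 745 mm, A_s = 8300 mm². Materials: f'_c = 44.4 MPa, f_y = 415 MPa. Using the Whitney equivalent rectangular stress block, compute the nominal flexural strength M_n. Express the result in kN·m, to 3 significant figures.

M_n ≈ 2270 kN·m

T = A_s f_y = 8300 × 415 = 3444500 N = 3444.5 kN.
From C = T: a = T/(0.85 f'_c b) = 3444500/(0.85 × 44.4 × 535) = 170.60 mm.
M_n = T(d − a/2) = 3444.5 kN × (745 − 85.3) mm = 2272.34 kN·m.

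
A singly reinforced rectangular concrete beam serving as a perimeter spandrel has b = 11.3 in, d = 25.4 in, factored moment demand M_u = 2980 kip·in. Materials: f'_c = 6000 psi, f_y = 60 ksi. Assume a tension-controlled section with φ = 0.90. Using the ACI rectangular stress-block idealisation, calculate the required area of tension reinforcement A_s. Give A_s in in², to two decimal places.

A_s ≈ 2.28 in²

M_n = M_u/φ = 2980/0.90 = 3311.11 kip·in.
From M_n = 0.85 f'_c a b (d − a/2):
a = d − √(d² − 2M_n/(0.85 f'_c b)) = 25.4 − √(25.4² − 2 × 3311.11/(0.85 × 6 × 11.3)) = 2.373 in.
A_s = 0.85 f'_c a b / f_y = 0.85 × 6 × 2.373 × 11.3 / 60 = 2.279 in².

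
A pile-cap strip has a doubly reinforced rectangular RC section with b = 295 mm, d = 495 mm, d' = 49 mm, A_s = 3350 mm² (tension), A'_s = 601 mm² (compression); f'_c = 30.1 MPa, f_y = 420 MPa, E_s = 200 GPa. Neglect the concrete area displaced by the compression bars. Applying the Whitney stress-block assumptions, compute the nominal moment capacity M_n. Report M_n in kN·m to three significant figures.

M_n ≈ 596 kN·m

Assume both tension and compression steel yield.
Net tension couple steel: A_s − A'_s = 2749 mm².
a = (A_s − A'_s) f_y / (0.85 f'_c b) = 1154580/(0.85 × 30.1 × 295) = 152.97 mm.
c = a/β₁ = 152.97/0.835 = 183.20 mm; ε'_s = 0.003(c − d')/c = 0.0022 ≥ f_y/E_s = 0.0021, so compression steel does yield.
M_n = (A_s − A'_s) f_y (d − a/2) + A'_s f_y (d − d') = [1154580 × (495 − 76.485) + 252420 × (495 − 49)] × 10⁻⁶ = 483.21 + 112.58 = 595.79 kN·m.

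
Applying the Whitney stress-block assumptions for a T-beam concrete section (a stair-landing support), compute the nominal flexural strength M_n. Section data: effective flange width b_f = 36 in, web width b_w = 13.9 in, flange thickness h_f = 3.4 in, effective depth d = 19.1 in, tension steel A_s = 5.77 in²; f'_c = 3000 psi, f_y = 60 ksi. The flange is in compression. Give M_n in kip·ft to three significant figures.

M_n ≈ 496 kip·ft

Tension: T = A_s f_y = 5.77 × 60 = 346.2 kips.
Try a within the flange: a = T/(0.85 f'_c b_f) = 346.2/(0.85 × 3 × 36) = 3.771 in.
a = 3.771 > h_f = 3.4 in: the block extends into the web. Split into flange-overhang and web parts.
C_f = 0.85 f'_c (b_f − b_w) h_f = 0.85 × 3 × (36 − 13.9) × 3.4 = 191.6 kips.
Remaining web compression depth: a_w = (T − C_f)/(0.85 f'_c b_w) = (346.2 − 191.6)/(0.85 × 3 × 13.9) = 4.362 in.
M_n = C_f(d − h_f/2) + (T − C_f)(d − a_w/2) = 191.6 × (19.1 − 1.7) + 154.6 × (19.1 − 2.181) = 3333.8 + 2615.7 = 5949.5 kip·in.
M_n = 5949.5/12 = 495.79 kip·ft.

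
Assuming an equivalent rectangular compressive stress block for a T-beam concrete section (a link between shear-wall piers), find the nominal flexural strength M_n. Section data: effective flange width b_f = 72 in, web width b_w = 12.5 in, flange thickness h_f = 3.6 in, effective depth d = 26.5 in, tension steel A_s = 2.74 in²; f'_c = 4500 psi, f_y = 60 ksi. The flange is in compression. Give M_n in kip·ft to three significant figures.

M_n ≈ 359 kip·ft

Tension: T = A_s f_y = 2.74 × 60 = 164.4 kips.
Try a within the flange: a = T/(0.85 f'_c b_f) = 164.4/(0.85 × 4.5 × 72) = 0.597 in.
Since a = 0.597 ≤ h_f = 3.6 in, the stress block lies entirely in the flange; analyse as a rectangular beam of width b_f.
M_n = T(d − a/2) = 164.4 × (26.5 − 0.2985) = 4307.5 kip·in.
M_n = 4307.5/12 = 358.96 kip·ft.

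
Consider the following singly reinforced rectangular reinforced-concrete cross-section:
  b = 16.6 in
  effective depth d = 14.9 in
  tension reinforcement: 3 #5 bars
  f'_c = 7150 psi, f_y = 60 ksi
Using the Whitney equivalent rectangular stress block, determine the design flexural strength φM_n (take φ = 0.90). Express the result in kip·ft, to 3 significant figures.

A_s = 3 × 0.31 = 0.93 in².
T = A_s f_y = 0.93 × 60 = 55.8 kips.
a = T/(0.85 f'_c b) = 55.8/(0.85 × 7.15 × 16.6) = 0.553 in.
M_n = T(d − a/2) = 55.8 × (14.9 − 0.2765) = 816.0 kip·in = 816.0/12 = 68.00 kip·ft.
φM_n = 0.90 × 68.00 = 61.20 kip·ft.

φM_n ≈ 61.2 kip·ft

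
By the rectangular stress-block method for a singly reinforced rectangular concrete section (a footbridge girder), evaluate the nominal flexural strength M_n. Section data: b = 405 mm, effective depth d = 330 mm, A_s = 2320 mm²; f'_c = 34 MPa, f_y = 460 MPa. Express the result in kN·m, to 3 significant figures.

T = A_s f_y = 2320 × 460 = 1067200 N = 1067.2 kN.
From C = T: a = T/(0.85 f'_c b) = 1067200/(0.85 × 34 × 405) = 91.18 mm.
M_n = T(d − a/2) = 1067.2 kN × (330 − 45.59) mm = 303.52 kN·m.

M_n ≈ 304 kN·m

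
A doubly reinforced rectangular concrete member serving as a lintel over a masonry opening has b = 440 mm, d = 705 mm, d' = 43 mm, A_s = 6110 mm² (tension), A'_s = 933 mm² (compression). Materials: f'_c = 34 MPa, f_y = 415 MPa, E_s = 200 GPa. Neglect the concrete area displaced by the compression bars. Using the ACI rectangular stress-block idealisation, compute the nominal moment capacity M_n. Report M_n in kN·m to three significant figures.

M_n ≈ 1590 kN·m

Assume both tension and compression steel yield.
Net tension couple steel: A_s − A'_s = 5177 mm².
a = (A_s − A'_s) f_y / (0.85 f'_c b) = 2148455/(0.85 × 34 × 440) = 168.96 mm.
c = a/β₁ = 168.96/0.807 = 209.37 mm; ε'_s = 0.003(c − d')/c = 0.0024 ≥ f_y/E_s = 0.0021, so compression steel does yield.
M_n = (A_s − A'_s) f_y (d − a/2) + A'_s f_y (d − d') = [2148455 × (705 − 84.48) + 387195 × (705 − 43)] × 10⁻⁶ = 1333.16 + 256.32 = 1589.48 kN·m.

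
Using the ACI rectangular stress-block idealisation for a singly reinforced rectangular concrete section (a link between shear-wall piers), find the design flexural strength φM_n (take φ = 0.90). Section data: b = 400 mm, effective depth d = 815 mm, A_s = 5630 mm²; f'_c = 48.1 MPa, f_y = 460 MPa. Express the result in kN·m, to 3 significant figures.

φM_n ≈ 1720 kN·m

T = A_s f_y = 5630 × 460 = 2589800 N = 2589.8 kN.
From C = T: a = T/(0.85 f'_c b) = 2589800/(0.85 × 48.1 × 400) = 158.36 mm.
M_n = T(d − a/2) = 2589.8 kN × (815 − 79.18) mm = 1905.63 kN·m.
φM_n = 0.90 × 1905.63 = 1715.07 kN·m.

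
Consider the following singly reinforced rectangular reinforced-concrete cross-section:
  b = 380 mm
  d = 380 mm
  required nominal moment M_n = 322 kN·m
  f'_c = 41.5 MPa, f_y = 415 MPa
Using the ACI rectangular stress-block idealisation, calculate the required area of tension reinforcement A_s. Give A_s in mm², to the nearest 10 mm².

A_s ≈ 2250 mm²

With M_n = 0.85 f'_c a b (d − a/2), solve the quadratic for a:
a = d − √(d² − 2M_n/(0.85 f'_c b)) = 380 − √(380² − 2 × 322×10⁶/(0.85 × 41.5 × 380)) = 69.59 mm.
A_s = 0.85 f'_c a b / f_y = 0.85 × 41.5 × 69.59 × 380 / 415 = 2247.8 mm².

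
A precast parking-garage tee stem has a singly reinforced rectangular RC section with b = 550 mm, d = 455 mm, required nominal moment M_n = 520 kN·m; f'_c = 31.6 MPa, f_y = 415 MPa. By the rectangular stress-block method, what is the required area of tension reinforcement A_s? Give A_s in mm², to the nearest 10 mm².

A_s ≈ 3040 mm²

With M_n = 0.85 f'_c a b (d − a/2), solve the quadratic for a:
a = d − √(d² − 2M_n/(0.85 f'_c b)) = 455 − √(455² − 2 × 520×10⁶/(0.85 × 31.6 × 550)) = 85.37 mm.
A_s = 0.85 f'_c a b / f_y = 0.85 × 31.6 × 85.37 × 550 / 415 = 3039.0 mm².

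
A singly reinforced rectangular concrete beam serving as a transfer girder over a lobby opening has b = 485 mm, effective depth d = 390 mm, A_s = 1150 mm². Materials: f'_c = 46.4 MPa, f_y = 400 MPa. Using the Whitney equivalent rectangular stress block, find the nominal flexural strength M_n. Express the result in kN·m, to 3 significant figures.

T = A_s f_y = 1150 × 400 = 460000 N = 460 kN.
From C = T: a = T/(0.85 f'_c b) = 460000/(0.85 × 46.4 × 485) = 24.05 mm.
M_n = T(d − a/2) = 460 kN × (390 − 12.025) mm = 173.87 kN·m.

M_n ≈ 174 kN·m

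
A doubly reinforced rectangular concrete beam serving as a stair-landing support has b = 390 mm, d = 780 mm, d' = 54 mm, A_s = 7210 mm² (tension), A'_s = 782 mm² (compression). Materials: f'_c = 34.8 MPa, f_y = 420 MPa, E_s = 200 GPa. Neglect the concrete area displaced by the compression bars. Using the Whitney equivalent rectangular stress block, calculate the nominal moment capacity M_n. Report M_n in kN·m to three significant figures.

M_n ≈ 2030 kN·m

Assume both tension and compression steel yield.
Net tension couple steel: A_s − A'_s = 6428 mm².
a = (A_s − A'_s) f_y / (0.85 f'_c b) = 2699760/(0.85 × 34.8 × 390) = 234.03 mm.
c = a/β₁ = 234.03/0.801 = 292.17 mm; ε'_s = 0.003(c − d')/c = 0.0024 ≥ f_y/E_s = 0.0021, so compression steel does yield.
M_n = (A_s − A'_s) f_y (d − a/2) + A'_s f_y (d − d') = [2699760 × (780 − 117.015) + 328440 × (780 − 54)] × 10⁻⁶ = 1789.90 + 238.45 = 2028.35 kN·m.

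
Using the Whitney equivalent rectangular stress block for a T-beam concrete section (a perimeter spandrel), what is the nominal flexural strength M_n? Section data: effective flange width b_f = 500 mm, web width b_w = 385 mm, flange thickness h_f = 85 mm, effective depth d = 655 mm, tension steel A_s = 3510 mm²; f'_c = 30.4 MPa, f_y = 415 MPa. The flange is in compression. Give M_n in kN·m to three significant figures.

Tension: T = A_s f_y = 3510 × 415 = 1456650 N.
Try a within the flange: a = T/(0.85 f'_c b_f) = 1456650/(0.85 × 30.4 × 500) = 112.74 mm.
a = 112.74 > h_f = 85 mm: the block extends into the web. Split into flange-overhang and web parts.
C_f = 0.85 f'_c (b_f − b_w) h_f = 0.85 × 30.4 × (500 − 385) × 85 = 252586 N.
Remaining web compression depth: a_w = (T − C_f)/(0.85 f'_c b_w) = (1456650 − 252586)/(0.85 × 30.4 × 385) = 121.03 mm.
M_n = C_f(d − h_f/2) + (T − C_f)(d − a_w/2) = 252586 × (655 − 42.5) + 1204064 × (655 − 60.515) = 154.71 + 715.80 = 870.51 × 10⁶ N·mm.
M_n = 870.51 kN·m.

M_n ≈ 871 kN·m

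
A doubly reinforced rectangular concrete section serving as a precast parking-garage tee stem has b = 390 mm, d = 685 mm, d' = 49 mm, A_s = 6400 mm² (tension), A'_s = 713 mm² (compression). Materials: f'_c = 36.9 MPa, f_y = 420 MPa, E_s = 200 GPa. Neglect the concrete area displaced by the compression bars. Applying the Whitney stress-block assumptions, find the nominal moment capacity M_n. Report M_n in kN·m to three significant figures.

Assume both tension and compression steel yield.
Net tension couple steel: A_s − A'_s = 5687 mm².
a = (A_s − A'_s) f_y / (0.85 f'_c b) = 2388540/(0.85 × 36.9 × 390) = 195.26 mm.
c = a/β₁ = 195.26/0.786 = 248.42 mm; ε'_s = 0.003(c − d')/c = 0.0024 ≥ f_y/E_s = 0.0021, so compression steel does yield.
M_n = (A_s − A'_s) f_y (d − a/2) + A'_s f_y (d − d') = [2388540 × (685 − 97.63) + 299460 × (685 − 49)] × 10⁻⁶ = 1402.96 + 190.46 = 1593.42 kN·m.

M_n ≈ 1590 kN·m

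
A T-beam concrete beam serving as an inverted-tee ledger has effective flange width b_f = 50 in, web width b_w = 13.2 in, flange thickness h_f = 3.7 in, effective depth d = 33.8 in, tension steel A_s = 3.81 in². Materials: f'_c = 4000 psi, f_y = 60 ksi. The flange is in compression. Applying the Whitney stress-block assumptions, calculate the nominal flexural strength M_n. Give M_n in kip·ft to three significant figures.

M_n ≈ 631 kip·ft

Tension: T = A_s f_y = 3.81 × 60 = 228.6 kips.
Try a within the flange: a = T/(0.85 f'_c b_f) = 228.6/(0.85 × 4 × 50) = 1.345 in.
Since a = 1.345 ≤ h_f = 3.7 in, the stress block lies entirely in the flange; analyse as a rectangular beam of width b_f.
M_n = T(d − a/2) = 228.6 × (33.8 − 0.6725) = 7572.9 kip·in.
M_n = 7572.9/12 = 631.08 kip·ft.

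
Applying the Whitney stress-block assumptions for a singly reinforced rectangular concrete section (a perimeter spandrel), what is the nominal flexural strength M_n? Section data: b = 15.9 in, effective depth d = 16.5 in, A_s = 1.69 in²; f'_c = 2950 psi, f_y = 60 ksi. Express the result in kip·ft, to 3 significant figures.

T = A_s f_y = 1.69 × 60 = 101.4 kips.
a = T/(0.85 f'_c b) = 101.4/(0.85 × 2.95 × 15.9) = 2.543 in.
M_n = T(d − a/2) = 101.4 × (16.5 − 1.2715) = 1544.2 kip·in = 1544.2/12 = 128.68 kip·ft.

M_n ≈ 129 kip·ft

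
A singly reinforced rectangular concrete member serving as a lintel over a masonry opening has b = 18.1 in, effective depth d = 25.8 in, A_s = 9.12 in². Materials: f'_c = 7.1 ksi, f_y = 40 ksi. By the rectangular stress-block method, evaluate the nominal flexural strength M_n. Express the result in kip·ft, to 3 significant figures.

T = A_s f_y = 9.12 × 40 = 364.8 kips.
a = T/(0.85 f'_c b) = 364.8/(0.85 × 7.1 × 18.1) = 3.340 in.
M_n = T(d − a/2) = 364.8 × (25.8 − 1.67) = 8802.6 kip·in = 8802.6/12 = 733.55 kip·ft.

M_n ≈ 734 kip·ft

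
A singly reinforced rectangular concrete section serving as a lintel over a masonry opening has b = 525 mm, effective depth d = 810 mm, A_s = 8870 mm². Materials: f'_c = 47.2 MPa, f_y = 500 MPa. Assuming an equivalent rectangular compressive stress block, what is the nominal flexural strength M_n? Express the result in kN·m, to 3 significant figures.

M_n ≈ 3130 kN·m

T = A_s f_y = 8870 × 500 = 4435000 N = 4435 kN.
From C = T: a = T/(0.85 f'_c b) = 4435000/(0.85 × 47.2 × 525) = 210.56 mm.
M_n = T(d − a/2) = 4435 kN × (810 − 105.28) mm = 3125.43 kN·m.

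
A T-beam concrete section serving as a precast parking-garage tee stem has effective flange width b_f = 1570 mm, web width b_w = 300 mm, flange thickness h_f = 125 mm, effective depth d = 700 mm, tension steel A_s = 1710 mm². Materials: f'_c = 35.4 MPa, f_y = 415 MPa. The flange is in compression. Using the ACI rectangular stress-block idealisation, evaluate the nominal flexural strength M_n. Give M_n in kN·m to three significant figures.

M_n ≈ 491 kN·m

Tension: T = A_s f_y = 1710 × 415 = 709650 N.
Try a within the flange: a = T/(0.85 f'_c b_f) = 709650/(0.85 × 35.4 × 1570) = 15.02 mm.
Since a = 15.02 ≤ h_f = 125 mm, the stress block lies entirely in the flange; analyse as a rectangular beam of width b_f.
M_n = T(d − a/2) = 709650 × (700 − 7.51) = 491.43 × 10⁶ N·mm.
M_n = 491.43 kN·m.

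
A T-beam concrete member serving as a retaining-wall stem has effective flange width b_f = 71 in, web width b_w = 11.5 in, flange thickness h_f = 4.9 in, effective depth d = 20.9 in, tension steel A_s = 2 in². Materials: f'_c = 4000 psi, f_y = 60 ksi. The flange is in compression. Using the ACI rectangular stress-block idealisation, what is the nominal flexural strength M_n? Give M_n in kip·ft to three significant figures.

M_n ≈ 207 kip·ft

Tension: T = A_s f_y = 2 × 60 = 120 kips.
Try a within the flange: a = T/(0.85 f'_c b_f) = 120/(0.85 × 4 × 71) = 0.497 in.
Since a = 0.497 ≤ h_f = 4.9 in, the stress block lies entirely in the flange; analyse as a rectangular beam of width b_f.
M_n = T(d − a/2) = 120 × (20.9 − 0.2485) = 2478.2 kip·in.
M_n = 2478.2/12 = 206.52 kip·ft.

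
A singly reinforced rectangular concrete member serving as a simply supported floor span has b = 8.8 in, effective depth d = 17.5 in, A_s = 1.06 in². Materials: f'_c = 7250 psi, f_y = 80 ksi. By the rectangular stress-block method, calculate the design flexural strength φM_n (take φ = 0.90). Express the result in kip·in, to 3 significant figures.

φM_n ≈ 1280 kip·in

T = A_s f_y = 1.06 × 80 = 84.8 kips.
a = T/(0.85 f'_c b) = 84.8/(0.85 × 7.25 × 8.8) = 1.564 in.
M_n = T(d − a/2) = 84.8 × (17.5 − 0.782) = 1417.7 kip·in.
φM_n = 0.90 × 1417.7 = 1275.9 kip·in.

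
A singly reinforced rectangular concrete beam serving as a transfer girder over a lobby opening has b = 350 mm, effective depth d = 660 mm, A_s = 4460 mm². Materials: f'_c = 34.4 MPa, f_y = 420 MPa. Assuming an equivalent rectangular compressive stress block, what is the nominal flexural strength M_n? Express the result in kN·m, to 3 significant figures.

M_n ≈ 1060 kN·m

T = A_s f_y = 4460 × 420 = 1873200 N = 1873.2 kN.
From C = T: a = T/(0.85 f'_c b) = 1873200/(0.85 × 34.4 × 350) = 183.04 mm.
M_n = T(d − a/2) = 1873.2 kN × (660 − 91.52) mm = 1064.88 kN·m.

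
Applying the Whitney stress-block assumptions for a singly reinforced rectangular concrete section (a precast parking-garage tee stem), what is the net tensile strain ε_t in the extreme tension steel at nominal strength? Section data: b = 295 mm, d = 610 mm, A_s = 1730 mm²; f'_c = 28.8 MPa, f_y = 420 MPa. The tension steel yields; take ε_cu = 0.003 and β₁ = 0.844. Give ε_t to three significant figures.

a = A_s f_y/(0.85 f'_c b) = 100.61 mm.
β₁ = 0.844, so c = a/β₁ = 100.61/0.844 = 119.21 mm.
From the linear strain diagram with ε_cu = 0.003: ε_t = 0.003 (d − c)/c = 0.003 × (610 − 119.21)/119.21 = 0.0124.
Since ε_t ≥ 0.005, the section is tension-controlled.

ε_t ≈ 0.0124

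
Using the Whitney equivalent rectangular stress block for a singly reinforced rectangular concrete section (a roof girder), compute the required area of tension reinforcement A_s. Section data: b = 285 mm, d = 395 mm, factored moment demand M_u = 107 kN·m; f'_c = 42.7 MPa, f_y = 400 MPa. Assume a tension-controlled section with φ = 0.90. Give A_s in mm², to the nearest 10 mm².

M_n = M_u/φ = 107/0.90 = 118.889 kN·m.
With M_n = 0.85 f'_c a b (d − a/2), solve the quadratic for a:
a = d − √(d² − 2M_n/(0.85 f'_c b)) = 395 − √(395² − 2 × 118.889×10⁶/(0.85 × 42.7 × 285)) = 30.26 mm.
A_s = 0.85 f'_c a b / f_y = 0.85 × 42.7 × 30.26 × 285 / 400 = 782.5 mm².

A_s ≈ 780 mm²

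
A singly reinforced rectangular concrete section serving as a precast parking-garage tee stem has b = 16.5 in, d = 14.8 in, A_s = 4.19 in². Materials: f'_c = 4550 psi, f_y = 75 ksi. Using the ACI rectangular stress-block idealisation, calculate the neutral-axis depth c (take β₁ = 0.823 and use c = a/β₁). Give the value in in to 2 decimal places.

T = A_s f_y = 4.19 × 75 = 314.25 kips.
a = T/(0.85 f'_c b) = 314.25/(0.85 × 4.55 × 16.5) = 4.9245 in.
With β₁ = 0.823, c = a/β₁ = 4.9245/0.823 = 5.98 in.

c ≈ 5.98 in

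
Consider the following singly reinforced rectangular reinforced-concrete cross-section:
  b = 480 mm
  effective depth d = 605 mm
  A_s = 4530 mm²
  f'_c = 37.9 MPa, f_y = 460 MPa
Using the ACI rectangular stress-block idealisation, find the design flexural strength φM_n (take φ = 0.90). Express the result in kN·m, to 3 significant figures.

φM_n ≈ 1010 kN·m

T = A_s f_y = 4530 × 460 = 2083800 N = 2083.8 kN.
From C = T: a = T/(0.85 f'_c b) = 2083800/(0.85 × 37.9 × 480) = 134.76 mm.
M_n = T(d − a/2) = 2083.8 kN × (605 − 67.38) mm = 1120.29 kN·m.
φM_n = 0.90 × 1120.29 = 1008.26 kN·m.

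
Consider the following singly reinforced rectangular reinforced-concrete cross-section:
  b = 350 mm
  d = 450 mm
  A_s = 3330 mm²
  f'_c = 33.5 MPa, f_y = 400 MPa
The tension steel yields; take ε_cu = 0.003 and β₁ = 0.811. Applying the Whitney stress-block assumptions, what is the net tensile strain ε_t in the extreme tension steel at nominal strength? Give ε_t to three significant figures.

a = A_s f_y/(0.85 f'_c b) = 133.65 mm.
β₁ = 0.811, so c = a/β₁ = 133.65/0.811 = 164.80 mm.
From the linear strain diagram with ε_cu = 0.003: ε_t = 0.003 (d − c)/c = 0.003 × (450 − 164.80)/164.80 = 0.00519.
Since ε_t ≥ 0.005, the section is tension-controlled.

ε_t ≈ 0.00519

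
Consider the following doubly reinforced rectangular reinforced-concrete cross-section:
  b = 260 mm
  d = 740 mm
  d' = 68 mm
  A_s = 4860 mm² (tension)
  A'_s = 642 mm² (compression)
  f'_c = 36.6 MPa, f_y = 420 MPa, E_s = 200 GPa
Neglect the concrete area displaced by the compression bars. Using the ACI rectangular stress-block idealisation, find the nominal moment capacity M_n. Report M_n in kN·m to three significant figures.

M_n ≈ 1300 kN·m

Assume both tension and compression steel yield.
Net tension couple steel: A_s − A'_s = 4218 mm².
a = (A_s − A'_s) f_y / (0.85 f'_c b) = 1771560/(0.85 × 36.6 × 260) = 219.02 mm.
c = a/β₁ = 219.02/0.789 = 277.59 mm; ε'_s = 0.003(c − d')/c = 0.0023 ≥ f_y/E_s = 0.0021, so compression steel does yield.
M_n = (A_s − A'_s) f_y (d − a/2) + A'_s f_y (d − d') = [1771560 × (740 − 109.51) + 269640 × (740 − 68)] × 10⁻⁶ = 1116.95 + 181.20 = 1298.15 kN·m.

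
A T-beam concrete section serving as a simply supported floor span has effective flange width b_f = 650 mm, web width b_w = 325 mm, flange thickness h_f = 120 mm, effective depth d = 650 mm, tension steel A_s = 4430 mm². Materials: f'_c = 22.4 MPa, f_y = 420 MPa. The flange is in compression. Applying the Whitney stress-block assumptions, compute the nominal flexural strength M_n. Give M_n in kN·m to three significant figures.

Tension: T = A_s f_y = 4430 × 420 = 1860600 N.
Try a within the flange: a = T/(0.85 f'_c b_f) = 1860600/(0.85 × 22.4 × 650) = 150.34 mm.
a = 150.34 > h_f = 120 mm: the block extends into the web. Split into flange-overhang and web parts.
C_f = 0.85 f'_c (b_f − b_w) h_f = 0.85 × 22.4 × (650 − 325) × 120 = 742560 N.
Remaining web compression depth: a_w = (T − C_f)/(0.85 f'_c b_w) = (1860600 − 742560)/(0.85 × 22.4 × 325) = 180.68 mm.
M_n = C_f(d − h_f/2) + (T − C_f)(d − a_w/2) = 742560 × (650 − 60) + 1118040 × (650 − 90.34) = 438.11 + 625.72 = 1063.83 × 10⁶ N·mm.
M_n = 1063.83 kN·m.

M_n ≈ 1060 kN·m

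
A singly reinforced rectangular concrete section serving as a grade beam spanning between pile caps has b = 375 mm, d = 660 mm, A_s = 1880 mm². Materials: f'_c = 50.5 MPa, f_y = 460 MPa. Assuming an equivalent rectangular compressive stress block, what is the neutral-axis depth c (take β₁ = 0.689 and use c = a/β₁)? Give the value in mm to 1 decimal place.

T = A_s f_y = 1880 × 460 = 864800 N = 864.8 kN.
Setting C = 0.85 f'_c a b equal to T: a = 864800/(0.85 × 50.5 × 375) = 53.725 mm.
With β₁ = 0.689, c = a/β₁ = 53.725/0.689 = 78.0 mm.

c ≈ 78.0 mm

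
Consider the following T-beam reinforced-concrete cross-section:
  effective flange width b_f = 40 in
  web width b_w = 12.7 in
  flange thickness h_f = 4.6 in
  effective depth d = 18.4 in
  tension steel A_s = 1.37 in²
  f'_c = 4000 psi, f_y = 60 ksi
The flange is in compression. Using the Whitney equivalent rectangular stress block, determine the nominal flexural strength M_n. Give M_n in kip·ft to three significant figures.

Tension: T = A_s f_y = 1.37 × 60 = 82.2 kips.
Try a within the flange: a = T/(0.85 f'_c b_f) = 82.2/(0.85 × 4 × 40) = 0.604 in.
Since a = 0.604 ≤ h_f = 4.6 in, the stress block lies entirely in the flange; analyse as a rectangular beam of width b_f.
M_n = T(d − a/2) = 82.2 × (18.4 − 0.302) = 1487.7 kip·in.
M_n = 1487.7/12 = 123.98 kip·ft.

M_n ≈ 124 kip·ft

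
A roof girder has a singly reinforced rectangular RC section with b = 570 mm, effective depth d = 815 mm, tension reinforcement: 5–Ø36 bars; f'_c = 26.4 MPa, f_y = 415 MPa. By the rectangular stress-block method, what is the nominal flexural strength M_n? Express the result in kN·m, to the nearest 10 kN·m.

A_s = 5 × 1018 = 5090 mm².
T = A_s f_y = 5090 × 415 = 2112350 N = 2112.35 kN.
From C = T: a = T/(0.85 f'_c b) = 2112350/(0.85 × 26.4 × 570) = 165.15 mm.
M_n = T(d − a/2) = 2112.35 kN × (815 − 82.575) mm = 1547.14 kN·m.

M_n ≈ 1550 kN·m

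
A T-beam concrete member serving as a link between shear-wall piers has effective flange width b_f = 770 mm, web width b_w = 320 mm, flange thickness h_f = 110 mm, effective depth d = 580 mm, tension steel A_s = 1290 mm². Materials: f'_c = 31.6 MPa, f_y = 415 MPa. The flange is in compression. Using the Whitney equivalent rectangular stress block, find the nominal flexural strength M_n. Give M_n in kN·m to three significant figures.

Tension: T = A_s f_y = 1290 × 415 = 535350 N.
Try a within the flange: a = T/(0.85 f'_c b_f) = 535350/(0.85 × 31.6 × 770) = 25.88 mm.
Since a = 25.88 ≤ h_f = 110 mm, the stress block lies entirely in the flange; analyse as a rectangular beam of width b_f.
M_n = T(d − a/2) = 535350 × (580 − 12.94) = 303.58 × 10⁶ N·mm.
M_n = 303.58 kN·m.

M_n ≈ 304 kN·m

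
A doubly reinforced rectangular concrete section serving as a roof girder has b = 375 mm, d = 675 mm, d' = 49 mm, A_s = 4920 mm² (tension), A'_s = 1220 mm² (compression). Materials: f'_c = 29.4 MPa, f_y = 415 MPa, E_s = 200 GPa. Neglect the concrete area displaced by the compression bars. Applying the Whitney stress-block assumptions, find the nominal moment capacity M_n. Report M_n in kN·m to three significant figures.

M_n ≈ 1230 kN·m

Assume both tension and compression steel yield.
Net tension couple steel: A_s − A'_s = 3700 mm².
a = (A_s − A'_s) f_y / (0.85 f'_c b) = 1535500/(0.85 × 29.4 × 375) = 163.85 mm.
c = a/β₁ = 163.85/0.84 = 195.06 mm; ε'_s = 0.003(c − d')/c = 0.0022 ≥ f_y/E_s = 0.0021, so compression steel does yield.
M_n = (A_s − A'_s) f_y (d − a/2) + A'_s f_y (d − d') = [1535500 × (675 − 81.925) + 506300 × (675 − 49)] × 10⁻⁶ = 910.67 + 316.94 = 1227.61 kN·m.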